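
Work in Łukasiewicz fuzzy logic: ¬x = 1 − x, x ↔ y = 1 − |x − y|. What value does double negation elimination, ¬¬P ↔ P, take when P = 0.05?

1.00

¬P = 1 − 0.05 = 0.95
¬¬P = 1 − 0.95 = 0.05
¬¬P ↔ P = 1 − |0.05 − 0.05| = 1 − 0.00 = 1.00
(As expected: always 1 in Ł∞ since negation is involutive.)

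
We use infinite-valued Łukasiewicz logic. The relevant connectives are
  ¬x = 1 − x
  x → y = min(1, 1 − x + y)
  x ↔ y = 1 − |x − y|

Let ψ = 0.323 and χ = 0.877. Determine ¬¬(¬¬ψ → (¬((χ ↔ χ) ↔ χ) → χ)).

1.000

¬ψ = 1 − 0.323 = 0.677
¬¬ψ = 1 − 0.677 = 0.323
χ ↔ χ = 1 − |0.877 − 0.877| = 1 − 0.000 = 1.000
(χ ↔ χ) ↔ χ = 1 − |1.000 − 0.877| = 1 − 0.123 = 0.877
¬((χ ↔ χ) ↔ χ) = 1 − 0.877 = 0.123
¬((χ ↔ χ) ↔ χ) → χ = min(1, 1 − 0.123 + 0.877) = min(1, 1.754) = 1.000
¬¬ψ → (¬((χ ↔ χ) ↔ χ) → χ) = min(1, 1 − 0.323 + 1.000) = min(1, 1.677) = 1.000
¬(¬¬ψ → (¬((χ ↔ χ) ↔ χ) → χ)) = 1 − 1.000 = 0.000
¬¬(¬¬ψ → (¬((χ ↔ χ) ↔ χ) → χ)) = 1 − 0.000 = 1.000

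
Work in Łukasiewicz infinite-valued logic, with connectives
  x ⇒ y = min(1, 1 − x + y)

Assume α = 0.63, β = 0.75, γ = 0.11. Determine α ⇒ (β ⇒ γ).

0.73

β ⇒ γ = min(1, 1 − 0.75 + 0.11) = min(1, 0.36) = 0.36
α ⇒ (β ⇒ γ) = min(1, 1 − 0.63 + 0.36) = min(1, 0.73) = 0.73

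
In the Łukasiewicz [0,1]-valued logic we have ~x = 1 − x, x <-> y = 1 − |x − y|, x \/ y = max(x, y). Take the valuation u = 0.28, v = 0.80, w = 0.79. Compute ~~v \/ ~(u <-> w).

~v = 1 − 0.80 = 0.20
~~v = 1 − 0.20 = 0.80
u <-> w = 1 − |0.28 − 0.79| = 1 − 0.51 = 0.49
~(u <-> w) = 1 − 0.49 = 0.51
~~v \/ ~(u <-> w) = max(0.80, 0.51) = 0.80

0.80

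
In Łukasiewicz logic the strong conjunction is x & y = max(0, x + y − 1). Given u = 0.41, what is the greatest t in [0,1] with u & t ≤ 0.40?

The residuum of the Łukasiewicz t-norm gives the supremum: min(1, 1 − 0.41 + 0.40).
1 − 0.41 + 0.40 = 0.99, so t = min(1, 0.99) = 0.99.
Check: 0.41 & 0.99 = max(0, 0.40) = 0.40 ≤ 0.40.

0.99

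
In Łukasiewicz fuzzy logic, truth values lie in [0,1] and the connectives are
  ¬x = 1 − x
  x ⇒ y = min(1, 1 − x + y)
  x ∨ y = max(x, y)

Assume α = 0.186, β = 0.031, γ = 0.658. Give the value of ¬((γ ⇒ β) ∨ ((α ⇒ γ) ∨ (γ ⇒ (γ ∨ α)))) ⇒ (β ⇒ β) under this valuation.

γ ⇒ β = min(1, 1 − 0.658 + 0.031) = min(1, 0.373) = 0.373
α ⇒ γ = min(1, 1 − 0.186 + 0.658) = min(1, 1.472) = 1.000
γ ∨ α = max(0.658, 0.186) = 0.658
γ ⇒ (γ ∨ α) = min(1, 1 − 0.658 + 0.658) = min(1, 1.000) = 1.000
(α ⇒ γ) ∨ (γ ⇒ (γ ∨ α)) = max(1.000, 1.000) = 1.000
(γ ⇒ β) ∨ ((α ⇒ γ) ∨ (γ ⇒ (γ ∨ α))) = max(0.373, 1.000) = 1.000
¬((γ ⇒ β) ∨ ((α ⇒ γ) ∨ (γ ⇒ (γ ∨ α)))) = 1 − 1.000 = 0.000
β ⇒ β = min(1, 1 − 0.031 + 0.031) = min(1, 1.000) = 1.000
¬((γ ⇒ β) ∨ ((α ⇒ γ) ∨ (γ ⇒ (γ ∨ α)))) ⇒ (β ⇒ β) = min(1, 1 − 0.000 + 1.000) = min(1, 2.000) = 1.000

1.000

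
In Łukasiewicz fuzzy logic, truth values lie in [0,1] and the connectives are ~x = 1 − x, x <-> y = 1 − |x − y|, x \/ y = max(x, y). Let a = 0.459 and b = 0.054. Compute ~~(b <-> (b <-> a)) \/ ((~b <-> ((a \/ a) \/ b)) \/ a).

0.513

b <-> a = 1 − |0.054 − 0.459| = 1 − 0.405 = 0.595
b <-> (b <-> a) = 1 − |0.054 − 0.595| = 1 − 0.541 = 0.459
~(b <-> (b <-> a)) = 1 − 0.459 = 0.541
~~(b <-> (b <-> a)) = 1 − 0.541 = 0.459
~b = 1 − 0.054 = 0.946
a \/ a = max(0.459, 0.459) = 0.459
(a \/ a) \/ b = max(0.459, 0.054) = 0.459
~b <-> ((a \/ a) \/ b) = 1 − |0.946 − 0.459| = 1 − 0.487 = 0.513
(~b <-> ((a \/ a) \/ b)) \/ a = max(0.513, 0.459) = 0.513
~~(b <-> (b <-> a)) \/ ((~b <-> ((a \/ a) \/ b)) \/ a) = max(0.459, 0.513) = 0.513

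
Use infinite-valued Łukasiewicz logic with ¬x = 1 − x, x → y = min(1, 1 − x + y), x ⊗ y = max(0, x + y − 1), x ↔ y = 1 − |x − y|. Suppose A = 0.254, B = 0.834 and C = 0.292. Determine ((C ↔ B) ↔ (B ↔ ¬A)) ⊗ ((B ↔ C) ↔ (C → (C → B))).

0.004

C ↔ B = 1 − |0.292 − 0.834| = 1 − 0.542 = 0.458
¬A = 1 − 0.254 = 0.746
B ↔ ¬A = 1 − |0.834 − 0.746| = 1 − 0.088 = 0.912
(C ↔ B) ↔ (B ↔ ¬A) = 1 − |0.458 − 0.912| = 1 − 0.454 = 0.546
B ↔ C = 1 − |0.834 − 0.292| = 1 − 0.542 = 0.458
C → B = min(1, 1 − 0.292 + 0.834) = min(1, 1.542) = 1.000
C → (C → B) = min(1, 1 − 0.292 + 1.000) = min(1, 1.708) = 1.000
(B ↔ C) ↔ (C → (C → B)) = 1 − |0.458 − 1.000| = 1 − 0.542 = 0.458
((C ↔ B) ↔ (B ↔ ¬A)) ⊗ ((B ↔ C) ↔ (C → (C → B))) = max(0, 0.546 + 0.458 − 1) = max(0, 0.004) = 0.004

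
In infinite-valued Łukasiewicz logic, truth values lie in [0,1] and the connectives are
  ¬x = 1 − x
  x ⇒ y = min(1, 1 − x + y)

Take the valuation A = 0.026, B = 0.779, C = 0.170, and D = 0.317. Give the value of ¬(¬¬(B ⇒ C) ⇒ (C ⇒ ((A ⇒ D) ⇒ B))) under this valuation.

0.000

B ⇒ C = min(1, 1 − 0.779 + 0.170) = min(1, 0.391) = 0.391
¬(B ⇒ C) = 1 − 0.391 = 0.609
¬¬(B ⇒ C) = 1 − 0.609 = 0.391
A ⇒ D = min(1, 1 − 0.026 + 0.317) = min(1, 1.291) = 1.000
(A ⇒ D) ⇒ B = min(1, 1 − 1.000 + 0.779) = min(1, 0.779) = 0.779
C ⇒ ((A ⇒ D) ⇒ B) = min(1, 1 − 0.170 + 0.779) = min(1, 1.609) = 1.000
¬¬(B ⇒ C) ⇒ (C ⇒ ((A ⇒ D) ⇒ B)) = min(1, 1 − 0.391 + 1.000) = min(1, 1.609) = 1.000
¬(¬¬(B ⇒ C) ⇒ (C ⇒ ((A ⇒ D) ⇒ B))) = 1 − 1.000 = 0.000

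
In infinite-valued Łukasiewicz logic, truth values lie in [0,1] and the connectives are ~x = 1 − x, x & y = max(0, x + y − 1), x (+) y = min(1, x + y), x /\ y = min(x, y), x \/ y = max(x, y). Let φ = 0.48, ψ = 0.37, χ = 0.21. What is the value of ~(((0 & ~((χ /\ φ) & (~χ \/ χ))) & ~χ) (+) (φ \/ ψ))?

0.52

χ /\ φ = min(0.21, 0.48) = 0.21
~χ = 1 − 0.21 = 0.79
~χ \/ χ = max(0.79, 0.21) = 0.79
(χ /\ φ) & (~χ \/ χ) = max(0, 0.21 + 0.79 − 1) = max(0, 0.00) = 0.00
~((χ /\ φ) & (~χ \/ χ)) = 1 − 0.00 = 1.00
0 & ~((χ /\ φ) & (~χ \/ χ)) = max(0, 0.00 + 1.00 − 1) = max(0, 0.00) = 0.00
(0 & ~((χ /\ φ) & (~χ \/ χ))) & ~χ = max(0, 0.00 + 0.79 − 1) = max(0, -0.21) = 0.00
φ \/ ψ = max(0.48, 0.37) = 0.48
((0 & ~((χ /\ φ) & (~χ \/ χ))) & ~χ) (+) (φ \/ ψ) = min(1, 0.00 + 0.48) = min(1, 0.48) = 0.48
~(((0 & ~((χ /\ φ) & (~χ \/ χ))) & ~χ) (+) (φ \/ ψ)) = 1 − 0.48 = 0.52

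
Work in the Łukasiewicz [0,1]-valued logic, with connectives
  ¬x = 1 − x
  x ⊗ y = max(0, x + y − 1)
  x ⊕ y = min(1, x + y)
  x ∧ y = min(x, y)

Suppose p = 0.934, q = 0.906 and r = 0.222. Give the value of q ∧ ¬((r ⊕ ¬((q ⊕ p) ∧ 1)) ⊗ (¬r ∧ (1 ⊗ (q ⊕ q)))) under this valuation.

q ⊕ p = min(1, 0.906 + 0.934) = min(1, 1.840) = 1.000
(q ⊕ p) ∧ 1 = min(1.000, 1.000) = 1.000
¬((q ⊕ p) ∧ 1) = 1 − 1.000 = 0.000
r ⊕ ¬((q ⊕ p) ∧ 1) = min(1, 0.222 + 0.000) = min(1, 0.222) = 0.222
¬r = 1 − 0.222 = 0.778
q ⊕ q = min(1, 0.906 + 0.906) = min(1, 1.812) = 1.000
1 ⊗ (q ⊕ q) = max(0, 1.000 + 1.000 − 1) = max(0, 1.000) = 1.000
¬r ∧ (1 ⊗ (q ⊕ q)) = min(0.778, 1.000) = 0.778
(r ⊕ ¬((q ⊕ p) ∧ 1)) ⊗ (¬r ∧ (1 ⊗ (q ⊕ q))) = max(0, 0.222 + 0.778 − 1) = max(0, 0.000) = 0.000
¬((r ⊕ ¬((q ⊕ p) ∧ 1)) ⊗ (¬r ∧ (1 ⊗ (q ⊕ q)))) = 1 − 0.000 = 1.000
q ∧ ¬((r ⊕ ¬((q ⊕ p) ∧ 1)) ⊗ (¬r ∧ (1 ⊗ (q ⊕ q)))) = min(0.906, 1.000) = 0.906

0.906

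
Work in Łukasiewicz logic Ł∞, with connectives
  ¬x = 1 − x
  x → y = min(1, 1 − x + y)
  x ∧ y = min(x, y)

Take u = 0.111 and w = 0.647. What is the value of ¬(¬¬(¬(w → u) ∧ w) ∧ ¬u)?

0.464

w → u = min(1, 1 − 0.647 + 0.111) = min(1, 0.464) = 0.464
¬(w → u) = 1 − 0.464 = 0.536
¬(w → u) ∧ w = min(0.536, 0.647) = 0.536
¬(¬(w → u) ∧ w) = 1 − 0.536 = 0.464
¬¬(¬(w → u) ∧ w) = 1 − 0.464 = 0.536
¬u = 1 − 0.111 = 0.889
¬¬(¬(w → u) ∧ w) ∧ ¬u = min(0.536, 0.889) = 0.536
¬(¬¬(¬(w → u) ∧ w) ∧ ¬u) = 1 − 0.536 = 0.464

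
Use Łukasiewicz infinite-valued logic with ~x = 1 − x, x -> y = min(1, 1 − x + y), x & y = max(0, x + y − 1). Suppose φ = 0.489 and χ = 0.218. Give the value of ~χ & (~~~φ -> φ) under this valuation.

~χ = 1 − 0.218 = 0.782
~φ = 1 − 0.489 = 0.511
~~φ = 1 − 0.511 = 0.489
~~~φ = 1 − 0.489 = 0.511
~~~φ -> φ = min(1, 1 − 0.511 + 0.489) = min(1, 0.978) = 0.978
~χ & (~~~φ -> φ) = max(0, 0.782 + 0.978 − 1) = max(0, 0.760) = 0.760

0.760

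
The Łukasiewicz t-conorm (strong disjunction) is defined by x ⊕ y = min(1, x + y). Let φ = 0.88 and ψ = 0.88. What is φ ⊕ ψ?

φ ⊕ ψ = min(1, 0.88 + 0.88) = min(1, 1.76) = 1.00
For comparison, the Gödel t-conorm max(x, y) would give 0.88.

1.00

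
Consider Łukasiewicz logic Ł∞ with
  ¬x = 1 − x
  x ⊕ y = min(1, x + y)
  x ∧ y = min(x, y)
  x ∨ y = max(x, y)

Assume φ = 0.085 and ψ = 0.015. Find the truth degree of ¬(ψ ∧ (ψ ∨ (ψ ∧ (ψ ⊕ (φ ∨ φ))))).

φ ∨ φ = max(0.085, 0.085) = 0.085
ψ ⊕ (φ ∨ φ) = min(1, 0.015 + 0.085) = min(1, 0.100) = 0.100
ψ ∧ (ψ ⊕ (φ ∨ φ)) = min(0.015, 0.100) = 0.015
ψ ∨ (ψ ∧ (ψ ⊕ (φ ∨ φ))) = max(0.015, 0.015) = 0.015
ψ ∧ (ψ ∨ (ψ ∧ (ψ ⊕ (φ ∨ φ)))) = min(0.015, 0.015) = 0.015
¬(ψ ∧ (ψ ∨ (ψ ∧ (ψ ⊕ (φ ∨ φ))))) = 1 − 0.015 = 0.985

0.985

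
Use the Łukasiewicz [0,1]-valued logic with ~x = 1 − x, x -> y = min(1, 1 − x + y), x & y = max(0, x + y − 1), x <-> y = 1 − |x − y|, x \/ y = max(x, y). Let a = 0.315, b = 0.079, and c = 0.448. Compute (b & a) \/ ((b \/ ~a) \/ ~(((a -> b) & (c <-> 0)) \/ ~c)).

b & a = max(0, 0.079 + 0.315 − 1) = max(0, -0.606) = 0.000
~a = 1 − 0.315 = 0.685
b \/ ~a = max(0.079, 0.685) = 0.685
a -> b = min(1, 1 − 0.315 + 0.079) = min(1, 0.764) = 0.764
c <-> 0 = 1 − |0.448 − 0.000| = 1 − 0.448 = 0.552
(a -> b) & (c <-> 0) = max(0, 0.764 + 0.552 − 1) = max(0, 0.316) = 0.316
~c = 1 − 0.448 = 0.552
((a -> b) & (c <-> 0)) \/ ~c = max(0.316, 0.552) = 0.552
~(((a -> b) & (c <-> 0)) \/ ~c) = 1 − 0.552 = 0.448
(b \/ ~a) \/ ~(((a -> b) & (c <-> 0)) \/ ~c) = max(0.685, 0.448) = 0.685
(b & a) \/ ((b \/ ~a) \/ ~(((a -> b) & (c <-> 0)) \/ ~c)) = max(0.000, 0.685) = 0.685

0.685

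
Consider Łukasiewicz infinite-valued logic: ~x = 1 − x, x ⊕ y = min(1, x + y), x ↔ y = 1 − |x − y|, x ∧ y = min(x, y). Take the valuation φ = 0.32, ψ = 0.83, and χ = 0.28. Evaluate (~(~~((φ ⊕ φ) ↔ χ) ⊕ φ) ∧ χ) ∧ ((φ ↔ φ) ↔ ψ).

0.04

φ ⊕ φ = min(1, 0.32 + 0.32) = min(1, 0.64) = 0.64
(φ ⊕ φ) ↔ χ = 1 − |0.64 − 0.28| = 1 − 0.36 = 0.64
~((φ ⊕ φ) ↔ χ) = 1 − 0.64 = 0.36
~~((φ ⊕ φ) ↔ χ) = 1 − 0.36 = 0.64
~~((φ ⊕ φ) ↔ χ) ⊕ φ = min(1, 0.64 + 0.32) = min(1, 0.96) = 0.96
~(~~((φ ⊕ φ) ↔ χ) ⊕ φ) = 1 − 0.96 = 0.04
~(~~((φ ⊕ φ) ↔ χ) ⊕ φ) ∧ χ = min(0.04, 0.28) = 0.04
φ ↔ φ = 1 − |0.32 − 0.32| = 1 − 0.00 = 1.00
(φ ↔ φ) ↔ ψ = 1 − |1.00 − 0.83| = 1 − 0.17 = 0.83
(~(~~((φ ⊕ φ) ↔ χ) ⊕ φ) ∧ χ) ∧ ((φ ↔ φ) ↔ ψ) = min(0.04, 0.83) = 0.04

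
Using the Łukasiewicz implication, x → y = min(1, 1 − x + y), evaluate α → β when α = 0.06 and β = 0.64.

1.00

α → β = min(1, 1 − 0.06 + 0.64) = min(1, 1.58) = 1.00
For comparison, the Gödel implication (1 if x ≤ y else y) would give 1.00.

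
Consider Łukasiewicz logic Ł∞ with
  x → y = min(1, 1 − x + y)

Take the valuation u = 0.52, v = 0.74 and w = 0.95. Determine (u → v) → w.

u → v = min(1, 1 − 0.52 + 0.74) = min(1, 1.22) = 1.00
(u → v) → w = min(1, 1 − 1.00 + 0.95) = min(1, 0.95) = 0.95

0.95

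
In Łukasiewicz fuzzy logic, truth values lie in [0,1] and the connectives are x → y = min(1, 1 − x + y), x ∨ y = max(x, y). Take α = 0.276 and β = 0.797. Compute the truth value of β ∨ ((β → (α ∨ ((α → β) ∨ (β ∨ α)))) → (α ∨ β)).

0.797

α → β = min(1, 1 − 0.276 + 0.797) = min(1, 1.521) = 1.000
β ∨ α = max(0.797, 0.276) = 0.797
(α → β) ∨ (β ∨ α) = max(1.000, 0.797) = 1.000
α ∨ ((α → β) ∨ (β ∨ α)) = max(0.276, 1.000) = 1.000
β → (α ∨ ((α → β) ∨ (β ∨ α))) = min(1, 1 − 0.797 + 1.000) = min(1, 1.203) = 1.000
α ∨ β = max(0.276, 0.797) = 0.797
(β → (α ∨ ((α → β) ∨ (β ∨ α)))) → (α ∨ β) = min(1, 1 − 1.000 + 0.797) = min(1, 0.797) = 0.797
β ∨ ((β → (α ∨ ((α → β) ∨ (β ∨ α)))) → (α ∨ β)) = max(0.797, 0.797) = 0.797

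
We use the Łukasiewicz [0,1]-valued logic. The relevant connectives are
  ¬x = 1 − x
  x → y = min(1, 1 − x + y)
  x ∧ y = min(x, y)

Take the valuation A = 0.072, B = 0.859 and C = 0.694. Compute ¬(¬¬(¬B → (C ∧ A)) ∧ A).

¬B = 1 − 0.859 = 0.141
C ∧ A = min(0.694, 0.072) = 0.072
¬B → (C ∧ A) = min(1, 1 − 0.141 + 0.072) = min(1, 0.931) = 0.931
¬(¬B → (C ∧ A)) = 1 − 0.931 = 0.069
¬¬(¬B → (C ∧ A)) = 1 − 0.069 = 0.931
¬¬(¬B → (C ∧ A)) ∧ A = min(0.931, 0.072) = 0.072
¬(¬¬(¬B → (C ∧ A)) ∧ A) = 1 − 0.072 = 0.928

0.928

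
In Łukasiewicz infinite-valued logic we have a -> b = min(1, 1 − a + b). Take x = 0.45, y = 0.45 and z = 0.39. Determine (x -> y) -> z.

x -> y = min(1, 1 − 0.45 + 0.45) = min(1, 1.00) = 1.00
(x -> y) -> z = min(1, 1 − 1.00 + 0.39) = min(1, 0.39) = 0.39

0.39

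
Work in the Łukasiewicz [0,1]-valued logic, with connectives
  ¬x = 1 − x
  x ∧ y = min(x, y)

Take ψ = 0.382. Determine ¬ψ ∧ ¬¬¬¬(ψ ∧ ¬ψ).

¬ψ = 1 − 0.382 = 0.618
ψ ∧ ¬ψ = min(0.382, 0.618) = 0.382
¬(ψ ∧ ¬ψ) = 1 − 0.382 = 0.618
¬¬(ψ ∧ ¬ψ) = 1 − 0.618 = 0.382
¬¬¬(ψ ∧ ¬ψ) = 1 − 0.382 = 0.618
¬¬¬¬(ψ ∧ ¬ψ) = 1 − 0.618 = 0.382
¬ψ ∧ ¬¬¬¬(ψ ∧ ¬ψ) = min(0.618, 0.382) = 0.382

0.382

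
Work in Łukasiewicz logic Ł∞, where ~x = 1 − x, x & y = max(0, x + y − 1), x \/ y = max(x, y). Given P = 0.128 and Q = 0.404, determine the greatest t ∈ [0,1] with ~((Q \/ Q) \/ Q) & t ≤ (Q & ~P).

Q \/ Q = max(0.404, 0.404) = 0.404
(Q \/ Q) \/ Q = max(0.404, 0.404) = 0.404
~((Q \/ Q) \/ Q) = 1 − 0.404 = 0.596
So the left factor is ~((Q \/ Q) \/ Q) = 0.596.
~P = 1 − 0.128 = 0.872
Q & ~P = max(0, 0.404 + 0.872 − 1) = max(0, 0.276) = 0.276
So the right-hand bound is Q & ~P = 0.276.
The residuum of the Łukasiewicz t-norm gives the supremum: min(1, 1 − 0.596 + 0.276).
1 − 0.596 + 0.276 = 0.680, so t = min(1, 0.680) = 0.680.
Check: 0.596 & 0.680 = max(0, 0.276) = 0.276 ≤ 0.276.

0.680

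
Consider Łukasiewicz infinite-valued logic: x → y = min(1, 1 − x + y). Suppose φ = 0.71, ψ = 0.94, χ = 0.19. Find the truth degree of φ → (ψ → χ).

0.54

ψ → χ = min(1, 1 − 0.94 + 0.19) = min(1, 0.25) = 0.25
φ → (ψ → χ) = min(1, 1 − 0.71 + 0.25) = min(1, 0.54) = 0.54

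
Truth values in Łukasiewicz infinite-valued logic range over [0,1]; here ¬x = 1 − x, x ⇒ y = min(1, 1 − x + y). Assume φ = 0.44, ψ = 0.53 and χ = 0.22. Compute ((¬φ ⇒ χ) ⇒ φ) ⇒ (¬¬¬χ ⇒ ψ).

0.97

¬φ = 1 − 0.44 = 0.56
¬φ ⇒ χ = min(1, 1 − 0.56 + 0.22) = min(1, 0.66) = 0.66
(¬φ ⇒ χ) ⇒ φ = min(1, 1 − 0.66 + 0.44) = min(1, 0.78) = 0.78
¬χ = 1 − 0.22 = 0.78
¬¬χ = 1 − 0.78 = 0.22
¬¬¬χ = 1 − 0.22 = 0.78
¬¬¬χ ⇒ ψ = min(1, 1 − 0.78 + 0.53) = min(1, 0.75) = 0.75
((¬φ ⇒ χ) ⇒ φ) ⇒ (¬¬¬χ ⇒ ψ) = min(1, 1 − 0.78 + 0.75) = min(1, 0.97) = 0.97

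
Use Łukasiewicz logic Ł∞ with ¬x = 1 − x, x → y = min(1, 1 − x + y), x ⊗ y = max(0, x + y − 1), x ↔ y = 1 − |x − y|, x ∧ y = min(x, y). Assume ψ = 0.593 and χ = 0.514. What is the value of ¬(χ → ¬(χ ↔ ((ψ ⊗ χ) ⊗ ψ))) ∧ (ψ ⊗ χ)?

ψ ⊗ χ = max(0, 0.593 + 0.514 − 1) = max(0, 0.107) = 0.107
(ψ ⊗ χ) ⊗ ψ = max(0, 0.107 + 0.593 − 1) = max(0, -0.300) = 0.000
χ ↔ ((ψ ⊗ χ) ⊗ ψ) = 1 − |0.514 − 0.000| = 1 − 0.514 = 0.486
¬(χ ↔ ((ψ ⊗ χ) ⊗ ψ)) = 1 − 0.486 = 0.514
χ → ¬(χ ↔ ((ψ ⊗ χ) ⊗ ψ)) = min(1, 1 − 0.514 + 0.514) = min(1, 1.000) = 1.000
¬(χ → ¬(χ ↔ ((ψ ⊗ χ) ⊗ ψ))) = 1 − 1.000 = 0.000
¬(χ → ¬(χ ↔ ((ψ ⊗ χ) ⊗ ψ))) ∧ (ψ ⊗ χ) = min(0.000, 0.107) = 0.000

0.000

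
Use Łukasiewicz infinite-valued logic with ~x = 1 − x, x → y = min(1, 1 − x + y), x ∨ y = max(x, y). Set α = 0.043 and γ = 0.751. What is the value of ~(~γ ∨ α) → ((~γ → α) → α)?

~γ = 1 − 0.751 = 0.249
~γ ∨ α = max(0.249, 0.043) = 0.249
~(~γ ∨ α) = 1 − 0.249 = 0.751
~γ → α = min(1, 1 − 0.249 + 0.043) = min(1, 0.794) = 0.794
(~γ → α) → α = min(1, 1 − 0.794 + 0.043) = min(1, 0.249) = 0.249
~(~γ ∨ α) → ((~γ → α) → α) = min(1, 1 − 0.751 + 0.249) = min(1, 0.498) = 0.498

0.498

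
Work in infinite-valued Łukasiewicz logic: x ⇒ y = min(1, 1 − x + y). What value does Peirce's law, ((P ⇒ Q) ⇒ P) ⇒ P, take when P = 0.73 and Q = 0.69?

P ⇒ Q = min(1, 1 − 0.73 + 0.69) = min(1, 0.96) = 0.96
(P ⇒ Q) ⇒ P = min(1, 1 − 0.96 + 0.73) = min(1, 0.77) = 0.77
((P ⇒ Q) ⇒ P) ⇒ P = min(1, 1 − 0.77 + 0.73) = min(1, 0.96) = 0.96
(The value 0.96 < 1 shows this instance is not satisfied; not a Ł∞-tautology in general.)

0.96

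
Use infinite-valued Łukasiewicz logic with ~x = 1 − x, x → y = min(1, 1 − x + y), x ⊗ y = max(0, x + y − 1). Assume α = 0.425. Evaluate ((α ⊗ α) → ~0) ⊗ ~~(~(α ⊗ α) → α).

α ⊗ α = max(0, 0.425 + 0.425 − 1) = max(0, -0.150) = 0.000
~0 = 1 − 0.000 = 1.000
(α ⊗ α) → ~0 = min(1, 1 − 0.000 + 1.000) = min(1, 2.000) = 1.000
~(α ⊗ α) = 1 − 0.000 = 1.000
~(α ⊗ α) → α = min(1, 1 − 1.000 + 0.425) = min(1, 0.425) = 0.425
~(~(α ⊗ α) → α) = 1 − 0.425 = 0.575
~~(~(α ⊗ α) → α) = 1 − 0.575 = 0.425
((α ⊗ α) → ~0) ⊗ ~~(~(α ⊗ α) → α) = max(0, 1.000 + 0.425 − 1) = max(0, 0.425) = 0.425

0.425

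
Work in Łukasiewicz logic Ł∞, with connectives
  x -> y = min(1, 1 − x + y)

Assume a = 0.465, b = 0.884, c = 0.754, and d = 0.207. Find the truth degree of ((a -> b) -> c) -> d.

0.453

a -> b = min(1, 1 − 0.465 + 0.884) = min(1, 1.419) = 1.000
(a -> b) -> c = min(1, 1 − 1.000 + 0.754) = min(1, 0.754) = 0.754
((a -> b) -> c) -> d = min(1, 1 − 0.754 + 0.207) = min(1, 0.453) = 0.453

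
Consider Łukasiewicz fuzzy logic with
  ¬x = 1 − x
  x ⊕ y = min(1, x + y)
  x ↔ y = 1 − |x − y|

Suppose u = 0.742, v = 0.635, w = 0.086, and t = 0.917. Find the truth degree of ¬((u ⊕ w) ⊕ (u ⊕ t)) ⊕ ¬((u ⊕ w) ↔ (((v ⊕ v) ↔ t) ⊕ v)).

0.172

u ⊕ w = min(1, 0.742 + 0.086) = min(1, 0.828) = 0.828
u ⊕ t = min(1, 0.742 + 0.917) = min(1, 1.659) = 1.000
(u ⊕ w) ⊕ (u ⊕ t) = min(1, 0.828 + 1.000) = min(1, 1.828) = 1.000
¬((u ⊕ w) ⊕ (u ⊕ t)) = 1 − 1.000 = 0.000
v ⊕ v = min(1, 0.635 + 0.635) = min(1, 1.270) = 1.000
(v ⊕ v) ↔ t = 1 − |1.000 − 0.917| = 1 − 0.083 = 0.917
((v ⊕ v) ↔ t) ⊕ v = min(1, 0.917 + 0.635) = min(1, 1.552) = 1.000
(u ⊕ w) ↔ (((v ⊕ v) ↔ t) ⊕ v) = 1 − |0.828 − 1.000| = 1 − 0.172 = 0.828
¬((u ⊕ w) ↔ (((v ⊕ v) ↔ t) ⊕ v)) = 1 − 0.828 = 0.172
¬((u ⊕ w) ⊕ (u ⊕ t)) ⊕ ¬((u ⊕ w) ↔ (((v ⊕ v) ↔ t) ⊕ v)) = min(1, 0.000 + 0.172) = min(1, 0.172) = 0.172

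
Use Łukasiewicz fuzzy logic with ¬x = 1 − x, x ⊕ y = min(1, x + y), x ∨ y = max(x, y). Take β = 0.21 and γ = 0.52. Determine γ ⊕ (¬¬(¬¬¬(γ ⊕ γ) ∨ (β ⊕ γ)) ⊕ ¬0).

γ ⊕ γ = min(1, 0.52 + 0.52) = min(1, 1.04) = 1.00
¬(γ ⊕ γ) = 1 − 1.00 = 0.00
¬¬(γ ⊕ γ) = 1 − 0.00 = 1.00
¬¬¬(γ ⊕ γ) = 1 − 1.00 = 0.00
β ⊕ γ = min(1, 0.21 + 0.52) = min(1, 0.73) = 0.73
¬¬¬(γ ⊕ γ) ∨ (β ⊕ γ) = max(0.00, 0.73) = 0.73
¬(¬¬¬(γ ⊕ γ) ∨ (β ⊕ γ)) = 1 − 0.73 = 0.27
¬¬(¬¬¬(γ ⊕ γ) ∨ (β ⊕ γ)) = 1 − 0.27 = 0.73
¬0 = 1 − 0.00 = 1.00
¬¬(¬¬¬(γ ⊕ γ) ∨ (β ⊕ γ)) ⊕ ¬0 = min(1, 0.73 + 1.00) = min(1, 1.73) = 1.00
γ ⊕ (¬¬(¬¬¬(γ ⊕ γ) ∨ (β ⊕ γ)) ⊕ ¬0) = min(1, 0.52 + 1.00) = min(1, 1.52) = 1.00

1.00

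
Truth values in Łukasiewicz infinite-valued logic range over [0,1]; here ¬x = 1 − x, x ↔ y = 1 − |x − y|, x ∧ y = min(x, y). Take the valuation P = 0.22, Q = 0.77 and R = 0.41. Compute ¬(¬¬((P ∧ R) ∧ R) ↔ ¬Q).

P ∧ R = min(0.22, 0.41) = 0.22
(P ∧ R) ∧ R = min(0.22, 0.41) = 0.22
¬((P ∧ R) ∧ R) = 1 − 0.22 = 0.78
¬¬((P ∧ R) ∧ R) = 1 − 0.78 = 0.22
¬Q = 1 − 0.77 = 0.23
¬¬((P ∧ R) ∧ R) ↔ ¬Q = 1 − |0.22 − 0.23| = 1 − 0.01 = 0.99
¬(¬¬((P ∧ R) ∧ R) ↔ ¬Q) = 1 − 0.99 = 0.01

0.01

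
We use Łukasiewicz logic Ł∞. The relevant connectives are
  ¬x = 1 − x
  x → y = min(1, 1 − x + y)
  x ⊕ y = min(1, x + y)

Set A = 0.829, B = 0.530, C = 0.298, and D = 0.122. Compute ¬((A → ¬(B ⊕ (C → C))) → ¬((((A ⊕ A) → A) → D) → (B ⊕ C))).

0.171

C → C = min(1, 1 − 0.298 + 0.298) = min(1, 1.000) = 1.000
B ⊕ (C → C) = min(1, 0.530 + 1.000) = min(1, 1.530) = 1.000
¬(B ⊕ (C → C)) = 1 − 1.000 = 0.000
A → ¬(B ⊕ (C → C)) = min(1, 1 − 0.829 + 0.000) = min(1, 0.171) = 0.171
A ⊕ A = min(1, 0.829 + 0.829) = min(1, 1.658) = 1.000
(A ⊕ A) → A = min(1, 1 − 1.000 + 0.829) = min(1, 0.829) = 0.829
((A ⊕ A) → A) → D = min(1, 1 − 0.829 + 0.122) = min(1, 0.293) = 0.293
B ⊕ C = min(1, 0.530 + 0.298) = min(1, 0.828) = 0.828
(((A ⊕ A) → A) → D) → (B ⊕ C) = min(1, 1 − 0.293 + 0.828) = min(1, 1.535) = 1.000
¬((((A ⊕ A) → A) → D) → (B ⊕ C)) = 1 − 1.000 = 0.000
(A → ¬(B ⊕ (C → C))) → ¬((((A ⊕ A) → A) → D) → (B ⊕ C)) = min(1, 1 − 0.171 + 0.000) = min(1, 0.829) = 0.829
¬((A → ¬(B ⊕ (C → C))) → ¬((((A ⊕ A) → A) → D) → (B ⊕ C))) = 1 − 0.829 = 0.171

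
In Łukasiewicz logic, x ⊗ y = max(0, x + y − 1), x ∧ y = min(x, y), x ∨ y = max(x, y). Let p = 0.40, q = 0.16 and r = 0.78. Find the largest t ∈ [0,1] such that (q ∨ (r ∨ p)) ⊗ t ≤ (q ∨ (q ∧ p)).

0.38

r ∨ p = max(0.78, 0.40) = 0.78
q ∨ (r ∨ p) = max(0.16, 0.78) = 0.78
So the left factor is q ∨ (r ∨ p) = 0.78.
q ∧ p = min(0.16, 0.40) = 0.16
q ∨ (q ∧ p) = max(0.16, 0.16) = 0.16
So the right-hand bound is q ∨ (q ∧ p) = 0.16.
The residuum of the Łukasiewicz t-norm gives the supremum: min(1, 1 − 0.78 + 0.16).
1 − 0.78 + 0.16 = 0.38, so t = min(1, 0.38) = 0.38.
Check: 0.78 ⊗ 0.38 = max(0, 0.16) = 0.16 ≤ 0.16.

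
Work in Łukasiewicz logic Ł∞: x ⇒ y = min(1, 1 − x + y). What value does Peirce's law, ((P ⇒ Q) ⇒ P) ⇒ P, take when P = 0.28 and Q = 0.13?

P ⇒ Q = min(1, 1 − 0.28 + 0.13) = min(1, 0.85) = 0.85
(P ⇒ Q) ⇒ P = min(1, 1 − 0.85 + 0.28) = min(1, 0.43) = 0.43
((P ⇒ Q) ⇒ P) ⇒ P = min(1, 1 − 0.43 + 0.28) = min(1, 0.85) = 0.85
(The value 0.85 < 1 shows this instance is not satisfied; not a Ł∞-tautology in general.)

0.85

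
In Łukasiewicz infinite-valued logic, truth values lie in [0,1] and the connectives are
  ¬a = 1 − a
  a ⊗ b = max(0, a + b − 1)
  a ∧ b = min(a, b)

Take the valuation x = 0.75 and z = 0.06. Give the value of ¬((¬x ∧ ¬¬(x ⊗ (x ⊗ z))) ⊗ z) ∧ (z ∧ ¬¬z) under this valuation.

0.06

¬x = 1 − 0.75 = 0.25
x ⊗ z = max(0, 0.75 + 0.06 − 1) = max(0, -0.19) = 0.00
x ⊗ (x ⊗ z) = max(0, 0.75 + 0.00 − 1) = max(0, -0.25) = 0.00
¬(x ⊗ (x ⊗ z)) = 1 − 0.00 = 1.00
¬¬(x ⊗ (x ⊗ z)) = 1 − 1.00 = 0.00
¬x ∧ ¬¬(x ⊗ (x ⊗ z)) = min(0.25, 0.00) = 0.00
(¬x ∧ ¬¬(x ⊗ (x ⊗ z))) ⊗ z = max(0, 0.00 + 0.06 − 1) = max(0, -0.94) = 0.00
¬((¬x ∧ ¬¬(x ⊗ (x ⊗ z))) ⊗ z) = 1 − 0.00 = 1.00
¬z = 1 − 0.06 = 0.94
¬¬z = 1 − 0.94 = 0.06
z ∧ ¬¬z = min(0.06, 0.06) = 0.06
¬((¬x ∧ ¬¬(x ⊗ (x ⊗ z))) ⊗ z) ∧ (z ∧ ¬¬z) = min(1.00, 0.06) = 0.06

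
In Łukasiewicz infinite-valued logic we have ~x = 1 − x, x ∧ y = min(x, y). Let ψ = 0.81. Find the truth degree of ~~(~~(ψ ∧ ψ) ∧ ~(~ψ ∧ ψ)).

0.81

ψ ∧ ψ = min(0.81, 0.81) = 0.81
~(ψ ∧ ψ) = 1 − 0.81 = 0.19
~~(ψ ∧ ψ) = 1 − 0.19 = 0.81
~ψ = 1 − 0.81 = 0.19
~ψ ∧ ψ = min(0.19, 0.81) = 0.19
~(~ψ ∧ ψ) = 1 − 0.19 = 0.81
~~(ψ ∧ ψ) ∧ ~(~ψ ∧ ψ) = min(0.81, 0.81) = 0.81
~(~~(ψ ∧ ψ) ∧ ~(~ψ ∧ ψ)) = 1 − 0.81 = 0.19
~~(~~(ψ ∧ ψ) ∧ ~(~ψ ∧ ψ)) = 1 − 0.19 = 0.81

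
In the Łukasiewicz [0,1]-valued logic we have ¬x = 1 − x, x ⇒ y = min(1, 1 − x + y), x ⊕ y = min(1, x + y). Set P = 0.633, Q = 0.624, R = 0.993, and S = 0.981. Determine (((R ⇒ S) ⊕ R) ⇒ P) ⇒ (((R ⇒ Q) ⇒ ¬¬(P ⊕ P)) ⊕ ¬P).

R ⇒ S = min(1, 1 − 0.993 + 0.981) = min(1, 0.988) = 0.988
(R ⇒ S) ⊕ R = min(1, 0.988 + 0.993) = min(1, 1.981) = 1.000
((R ⇒ S) ⊕ R) ⇒ P = min(1, 1 − 1.000 + 0.633) = min(1, 0.633) = 0.633
R ⇒ Q = min(1, 1 − 0.993 + 0.624) = min(1, 0.631) = 0.631
P ⊕ P = min(1, 0.633 + 0.633) = min(1, 1.266) = 1.000
¬(P ⊕ P) = 1 − 1.000 = 0.000
¬¬(P ⊕ P) = 1 − 0.000 = 1.000
(R ⇒ Q) ⇒ ¬¬(P ⊕ P) = min(1, 1 − 0.631 + 1.000) = min(1, 1.369) = 1.000
¬P = 1 − 0.633 = 0.367
((R ⇒ Q) ⇒ ¬¬(P ⊕ P)) ⊕ ¬P = min(1, 1.000 + 0.367) = min(1, 1.367) = 1.000
(((R ⇒ S) ⊕ R) ⇒ P) ⇒ (((R ⇒ Q) ⇒ ¬¬(P ⊕ P)) ⊕ ¬P) = min(1, 1 − 0.633 + 1.000) = min(1, 1.367) = 1.000

1.000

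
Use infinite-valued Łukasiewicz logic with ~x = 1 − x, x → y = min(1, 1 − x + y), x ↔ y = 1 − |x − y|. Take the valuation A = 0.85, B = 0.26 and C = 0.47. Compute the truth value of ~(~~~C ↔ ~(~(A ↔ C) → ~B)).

0.53

~C = 1 − 0.47 = 0.53
~~C = 1 − 0.53 = 0.47
~~~C = 1 − 0.47 = 0.53
A ↔ C = 1 − |0.85 − 0.47| = 1 − 0.38 = 0.62
~(A ↔ C) = 1 − 0.62 = 0.38
~B = 1 − 0.26 = 0.74
~(A ↔ C) → ~B = min(1, 1 − 0.38 + 0.74) = min(1, 1.36) = 1.00
~(~(A ↔ C) → ~B) = 1 − 1.00 = 0.00
~~~C ↔ ~(~(A ↔ C) → ~B) = 1 − |0.53 − 0.00| = 1 − 0.53 = 0.47
~(~~~C ↔ ~(~(A ↔ C) → ~B)) = 1 − 0.47 = 0.53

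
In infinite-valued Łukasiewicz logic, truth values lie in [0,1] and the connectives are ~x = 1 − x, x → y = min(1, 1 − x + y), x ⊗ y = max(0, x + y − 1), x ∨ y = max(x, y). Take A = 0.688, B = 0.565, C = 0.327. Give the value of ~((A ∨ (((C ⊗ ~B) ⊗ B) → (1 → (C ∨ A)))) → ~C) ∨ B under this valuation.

0.565

~B = 1 − 0.565 = 0.435
C ⊗ ~B = max(0, 0.327 + 0.435 − 1) = max(0, -0.238) = 0.000
(C ⊗ ~B) ⊗ B = max(0, 0.000 + 0.565 − 1) = max(0, -0.435) = 0.000
C ∨ A = max(0.327, 0.688) = 0.688
1 → (C ∨ A) = min(1, 1 − 1.000 + 0.688) = min(1, 0.688) = 0.688
((C ⊗ ~B) ⊗ B) → (1 → (C ∨ A)) = min(1, 1 − 0.000 + 0.688) = min(1, 1.688) = 1.000
A ∨ (((C ⊗ ~B) ⊗ B) → (1 → (C ∨ A))) = max(0.688, 1.000) = 1.000
~C = 1 − 0.327 = 0.673
(A ∨ (((C ⊗ ~B) ⊗ B) → (1 → (C ∨ A)))) → ~C = min(1, 1 − 1.000 + 0.673) = min(1, 0.673) = 0.673
~((A ∨ (((C ⊗ ~B) ⊗ B) → (1 → (C ∨ A)))) → ~C) = 1 − 0.673 = 0.327
~((A ∨ (((C ⊗ ~B) ⊗ B) → (1 → (C ∨ A)))) → ~C) ∨ B = max(0.327, 0.565) = 0.565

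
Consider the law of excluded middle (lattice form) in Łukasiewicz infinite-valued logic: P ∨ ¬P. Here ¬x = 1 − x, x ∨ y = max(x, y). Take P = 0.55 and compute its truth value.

¬P = 1 − 0.55 = 0.45
P ∨ ¬P = max(0.55, 0.45) = 0.55
(The value 0.55 < 1 shows this instance is not satisfied; not a Ł∞-tautology — its value is max(a, 1−a).)

0.55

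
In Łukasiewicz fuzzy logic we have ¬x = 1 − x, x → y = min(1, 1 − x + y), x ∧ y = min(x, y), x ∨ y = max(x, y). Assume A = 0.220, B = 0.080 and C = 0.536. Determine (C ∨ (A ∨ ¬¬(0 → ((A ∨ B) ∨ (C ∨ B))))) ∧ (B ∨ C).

A ∨ B = max(0.220, 0.080) = 0.220
C ∨ B = max(0.536, 0.080) = 0.536
(A ∨ B) ∨ (C ∨ B) = max(0.220, 0.536) = 0.536
0 → ((A ∨ B) ∨ (C ∨ B)) = min(1, 1 − 0.000 + 0.536) = min(1, 1.536) = 1.000
¬(0 → ((A ∨ B) ∨ (C ∨ B))) = 1 − 1.000 = 0.000
¬¬(0 → ((A ∨ B) ∨ (C ∨ B))) = 1 − 0.000 = 1.000
A ∨ ¬¬(0 → ((A ∨ B) ∨ (C ∨ B))) = max(0.220, 1.000) = 1.000
C ∨ (A ∨ ¬¬(0 → ((A ∨ B) ∨ (C ∨ B)))) = max(0.536, 1.000) = 1.000
B ∨ C = max(0.080, 0.536) = 0.536
(C ∨ (A ∨ ¬¬(0 → ((A ∨ B) ∨ (C ∨ B))))) ∧ (B ∨ C) = min(1.000, 0.536) = 0.536

0.536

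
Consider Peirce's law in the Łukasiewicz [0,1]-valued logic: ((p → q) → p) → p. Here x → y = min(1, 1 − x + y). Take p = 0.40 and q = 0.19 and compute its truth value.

0.79

p → q = min(1, 1 − 0.40 + 0.19) = min(1, 0.79) = 0.79
(p → q) → p = min(1, 1 − 0.79 + 0.40) = min(1, 0.61) = 0.61
((p → q) → p) → p = min(1, 1 − 0.61 + 0.40) = min(1, 0.79) = 0.79
(The value 0.79 < 1 shows this instance is not satisfied; not a Ł∞-tautology in general.)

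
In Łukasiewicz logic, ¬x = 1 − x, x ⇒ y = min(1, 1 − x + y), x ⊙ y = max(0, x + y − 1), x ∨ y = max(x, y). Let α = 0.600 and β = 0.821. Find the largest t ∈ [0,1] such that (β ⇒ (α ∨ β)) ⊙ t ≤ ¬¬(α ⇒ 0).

α ∨ β = max(0.600, 0.821) = 0.821
β ⇒ (α ∨ β) = min(1, 1 − 0.821 + 0.821) = min(1, 1.000) = 1.000
So the left factor is β ⇒ (α ∨ β) = 1.000.
α ⇒ 0 = min(1, 1 − 0.600 + 0.000) = min(1, 0.400) = 0.400
¬(α ⇒ 0) = 1 − 0.400 = 0.600
¬¬(α ⇒ 0) = 1 − 0.600 = 0.400
So the right-hand bound is ¬¬(α ⇒ 0) = 0.400.
The residuum of the Łukasiewicz t-norm gives the supremum: min(1, 1 − 1.000 + 0.400).
1 − 1.000 + 0.400 = 0.400, so t = min(1, 0.400) = 0.400.
Check: 1.000 ⊙ 0.400 = max(0, 0.400) = 0.400 ≤ 0.400.

0.400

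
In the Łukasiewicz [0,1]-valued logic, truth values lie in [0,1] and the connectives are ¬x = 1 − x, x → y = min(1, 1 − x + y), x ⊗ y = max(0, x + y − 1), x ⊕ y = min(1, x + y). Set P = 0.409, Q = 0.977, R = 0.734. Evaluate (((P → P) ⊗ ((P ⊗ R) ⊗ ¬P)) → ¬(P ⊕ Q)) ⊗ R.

0.734

P → P = min(1, 1 − 0.409 + 0.409) = min(1, 1.000) = 1.000
P ⊗ R = max(0, 0.409 + 0.734 − 1) = max(0, 0.143) = 0.143
¬P = 1 − 0.409 = 0.591
(P ⊗ R) ⊗ ¬P = max(0, 0.143 + 0.591 − 1) = max(0, -0.266) = 0.000
(P → P) ⊗ ((P ⊗ R) ⊗ ¬P) = max(0, 1.000 + 0.000 − 1) = max(0, 0.000) = 0.000
P ⊕ Q = min(1, 0.409 + 0.977) = min(1, 1.386) = 1.000
¬(P ⊕ Q) = 1 − 1.000 = 0.000
((P → P) ⊗ ((P ⊗ R) ⊗ ¬P)) → ¬(P ⊕ Q) = min(1, 1 − 0.000 + 0.000) = min(1, 1.000) = 1.000
(((P → P) ⊗ ((P ⊗ R) ⊗ ¬P)) → ¬(P ⊕ Q)) ⊗ R = max(0, 1.000 + 0.734 − 1) = max(0, 0.734) = 0.734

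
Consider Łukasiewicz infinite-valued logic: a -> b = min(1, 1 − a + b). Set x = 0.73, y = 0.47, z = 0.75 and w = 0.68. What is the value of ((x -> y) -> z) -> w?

0.68

x -> y = min(1, 1 − 0.73 + 0.47) = min(1, 0.74) = 0.74
(x -> y) -> z = min(1, 1 − 0.74 + 0.75) = min(1, 1.01) = 1.00
((x -> y) -> z) -> w = min(1, 1 − 1.00 + 0.68) = min(1, 0.68) = 0.68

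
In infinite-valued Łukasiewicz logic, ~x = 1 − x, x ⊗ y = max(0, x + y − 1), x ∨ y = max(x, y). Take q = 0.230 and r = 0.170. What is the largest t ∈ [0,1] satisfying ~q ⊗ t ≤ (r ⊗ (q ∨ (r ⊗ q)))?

0.230

~q = 1 − 0.230 = 0.770
So the left factor is ~q = 0.770.
r ⊗ q = max(0, 0.170 + 0.230 − 1) = max(0, -0.600) = 0.000
q ∨ (r ⊗ q) = max(0.230, 0.000) = 0.230
r ⊗ (q ∨ (r ⊗ q)) = max(0, 0.170 + 0.230 − 1) = max(0, -0.600) = 0.000
So the right-hand bound is r ⊗ (q ∨ (r ⊗ q)) = 0.000.
The residuum of the Łukasiewicz t-norm gives the supremum: min(1, 1 − 0.770 + 0.000).
1 − 0.770 + 0.000 = 0.230, so t = min(1, 0.230) = 0.230.
Check: 0.770 ⊗ 0.230 = max(0, 0.000) = 0.000 ≤ 0.000.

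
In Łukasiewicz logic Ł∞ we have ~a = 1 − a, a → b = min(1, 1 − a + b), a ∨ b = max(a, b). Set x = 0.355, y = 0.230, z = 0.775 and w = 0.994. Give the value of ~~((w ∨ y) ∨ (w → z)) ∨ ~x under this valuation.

w ∨ y = max(0.994, 0.230) = 0.994
w → z = min(1, 1 − 0.994 + 0.775) = min(1, 0.781) = 0.781
(w ∨ y) ∨ (w → z) = max(0.994, 0.781) = 0.994
~((w ∨ y) ∨ (w → z)) = 1 − 0.994 = 0.006
~~((w ∨ y) ∨ (w → z)) = 1 − 0.006 = 0.994
~x = 1 − 0.355 = 0.645
~~((w ∨ y) ∨ (w → z)) ∨ ~x = max(0.994, 0.645) = 0.994

0.994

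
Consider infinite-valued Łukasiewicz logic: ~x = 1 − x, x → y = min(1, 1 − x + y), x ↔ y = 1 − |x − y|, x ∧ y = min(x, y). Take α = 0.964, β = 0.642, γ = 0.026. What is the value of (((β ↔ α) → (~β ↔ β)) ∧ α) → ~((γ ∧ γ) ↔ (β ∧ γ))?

0.036

β ↔ α = 1 − |0.642 − 0.964| = 1 − 0.322 = 0.678
~β = 1 − 0.642 = 0.358
~β ↔ β = 1 − |0.358 − 0.642| = 1 − 0.284 = 0.716
(β ↔ α) → (~β ↔ β) = min(1, 1 − 0.678 + 0.716) = min(1, 1.038) = 1.000
((β ↔ α) → (~β ↔ β)) ∧ α = min(1.000, 0.964) = 0.964
γ ∧ γ = min(0.026, 0.026) = 0.026
β ∧ γ = min(0.642, 0.026) = 0.026
(γ ∧ γ) ↔ (β ∧ γ) = 1 − |0.026 − 0.026| = 1 − 0.000 = 1.000
~((γ ∧ γ) ↔ (β ∧ γ)) = 1 − 1.000 = 0.000
(((β ↔ α) → (~β ↔ β)) ∧ α) → ~((γ ∧ γ) ↔ (β ∧ γ)) = min(1, 1 − 0.964 + 0.000) = min(1, 0.036) = 0.036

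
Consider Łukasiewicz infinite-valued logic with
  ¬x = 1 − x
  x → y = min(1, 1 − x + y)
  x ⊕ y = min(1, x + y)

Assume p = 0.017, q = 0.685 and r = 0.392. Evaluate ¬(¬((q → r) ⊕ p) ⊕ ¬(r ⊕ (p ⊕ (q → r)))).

0.724

q → r = min(1, 1 − 0.685 + 0.392) = min(1, 0.707) = 0.707
(q → r) ⊕ p = min(1, 0.707 + 0.017) = min(1, 0.724) = 0.724
¬((q → r) ⊕ p) = 1 − 0.724 = 0.276
p ⊕ (q → r) = min(1, 0.017 + 0.707) = min(1, 0.724) = 0.724
r ⊕ (p ⊕ (q → r)) = min(1, 0.392 + 0.724) = min(1, 1.116) = 1.000
¬(r ⊕ (p ⊕ (q → r))) = 1 − 1.000 = 0.000
¬((q → r) ⊕ p) ⊕ ¬(r ⊕ (p ⊕ (q → r))) = min(1, 0.276 + 0.000) = min(1, 0.276) = 0.276
¬(¬((q → r) ⊕ p) ⊕ ¬(r ⊕ (p ⊕ (q → r)))) = 1 − 0.276 = 0.724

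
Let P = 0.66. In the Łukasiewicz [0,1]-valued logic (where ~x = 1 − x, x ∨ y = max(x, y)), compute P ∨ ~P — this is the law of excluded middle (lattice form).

0.66

~P = 1 − 0.66 = 0.34
P ∨ ~P = max(0.66, 0.34) = 0.66
(The value 0.66 < 1 shows this instance is not satisfied; not a Ł∞-tautology — its value is max(a, 1−a).)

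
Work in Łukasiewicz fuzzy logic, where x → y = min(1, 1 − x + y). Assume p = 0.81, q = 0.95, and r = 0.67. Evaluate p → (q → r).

0.91

q → r = min(1, 1 − 0.95 + 0.67) = min(1, 0.72) = 0.72
p → (q → r) = min(1, 1 − 0.81 + 0.72) = min(1, 0.91) = 0.91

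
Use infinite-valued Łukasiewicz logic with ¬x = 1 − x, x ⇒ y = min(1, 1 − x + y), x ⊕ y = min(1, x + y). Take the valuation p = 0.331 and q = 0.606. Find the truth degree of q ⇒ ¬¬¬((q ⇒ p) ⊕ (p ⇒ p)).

0.394

q ⇒ p = min(1, 1 − 0.606 + 0.331) = min(1, 0.725) = 0.725
p ⇒ p = min(1, 1 − 0.331 + 0.331) = min(1, 1.000) = 1.000
(q ⇒ p) ⊕ (p ⇒ p) = min(1, 0.725 + 1.000) = min(1, 1.725) = 1.000
¬((q ⇒ p) ⊕ (p ⇒ p)) = 1 − 1.000 = 0.000
¬¬((q ⇒ p) ⊕ (p ⇒ p)) = 1 − 0.000 = 1.000
¬¬¬((q ⇒ p) ⊕ (p ⇒ p)) = 1 − 1.000 = 0.000
q ⇒ ¬¬¬((q ⇒ p) ⊕ (p ⇒ p)) = min(1, 1 − 0.606 + 0.000) = min(1, 0.394) = 0.394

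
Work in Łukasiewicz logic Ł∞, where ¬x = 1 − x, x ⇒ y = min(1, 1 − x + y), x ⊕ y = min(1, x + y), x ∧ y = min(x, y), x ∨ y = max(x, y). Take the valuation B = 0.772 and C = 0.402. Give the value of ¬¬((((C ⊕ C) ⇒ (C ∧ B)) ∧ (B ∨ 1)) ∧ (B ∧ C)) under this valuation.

0.402

C ⊕ C = min(1, 0.402 + 0.402) = min(1, 0.804) = 0.804
C ∧ B = min(0.402, 0.772) = 0.402
(C ⊕ C) ⇒ (C ∧ B) = min(1, 1 − 0.804 + 0.402) = min(1, 0.598) = 0.598
B ∨ 1 = max(0.772, 1.000) = 1.000
((C ⊕ C) ⇒ (C ∧ B)) ∧ (B ∨ 1) = min(0.598, 1.000) = 0.598
B ∧ C = min(0.772, 0.402) = 0.402
(((C ⊕ C) ⇒ (C ∧ B)) ∧ (B ∨ 1)) ∧ (B ∧ C) = min(0.598, 0.402) = 0.402
¬((((C ⊕ C) ⇒ (C ∧ B)) ∧ (B ∨ 1)) ∧ (B ∧ C)) = 1 − 0.402 = 0.598
¬¬((((C ⊕ C) ⇒ (C ∧ B)) ∧ (B ∨ 1)) ∧ (B ∧ C)) = 1 − 0.598 = 0.402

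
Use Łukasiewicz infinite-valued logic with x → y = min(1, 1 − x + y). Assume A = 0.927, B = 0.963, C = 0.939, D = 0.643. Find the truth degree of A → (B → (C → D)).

C → D = min(1, 1 − 0.939 + 0.643) = min(1, 0.704) = 0.704
B → (C → D) = min(1, 1 − 0.963 + 0.704) = min(1, 0.741) = 0.741
A → (B → (C → D)) = min(1, 1 − 0.927 + 0.741) = min(1, 0.814) = 0.814

0.814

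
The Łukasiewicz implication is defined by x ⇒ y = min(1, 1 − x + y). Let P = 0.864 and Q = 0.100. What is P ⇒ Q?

P ⇒ Q = min(1, 1 − 0.864 + 0.100) = min(1, 0.236) = 0.236
For comparison, the Gödel implication (1 if x ≤ y else y) would give 0.100.

0.236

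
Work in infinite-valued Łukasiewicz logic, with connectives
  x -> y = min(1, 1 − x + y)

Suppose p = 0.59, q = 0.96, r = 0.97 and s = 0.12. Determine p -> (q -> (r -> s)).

r -> s = min(1, 1 − 0.97 + 0.12) = min(1, 0.15) = 0.15
q -> (r -> s) = min(1, 1 − 0.96 + 0.15) = min(1, 0.19) = 0.19
p -> (q -> (r -> s)) = min(1, 1 − 0.59 + 0.19) = min(1, 0.60) = 0.60

0.60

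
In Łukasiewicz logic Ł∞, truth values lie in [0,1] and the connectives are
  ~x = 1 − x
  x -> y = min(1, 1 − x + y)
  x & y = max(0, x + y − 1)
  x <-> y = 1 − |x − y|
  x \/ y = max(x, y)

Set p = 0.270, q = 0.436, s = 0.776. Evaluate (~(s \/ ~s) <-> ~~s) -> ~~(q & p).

~s = 1 − 0.776 = 0.224
s \/ ~s = max(0.776, 0.224) = 0.776
~(s \/ ~s) = 1 − 0.776 = 0.224
~~s = 1 − 0.224 = 0.776
~(s \/ ~s) <-> ~~s = 1 − |0.224 − 0.776| = 1 − 0.552 = 0.448
q & p = max(0, 0.436 + 0.270 − 1) = max(0, -0.294) = 0.000
~(q & p) = 1 − 0.000 = 1.000
~~(q & p) = 1 − 1.000 = 0.000
(~(s \/ ~s) <-> ~~s) -> ~~(q & p) = min(1, 1 − 0.448 + 0.000) = min(1, 0.552) = 0.552

0.552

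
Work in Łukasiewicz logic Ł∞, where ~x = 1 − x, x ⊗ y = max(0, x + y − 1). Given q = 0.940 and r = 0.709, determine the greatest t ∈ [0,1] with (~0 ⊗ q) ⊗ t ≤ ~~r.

~0 = 1 − 0.000 = 1.000
~0 ⊗ q = max(0, 1.000 + 0.940 − 1) = max(0, 0.940) = 0.940
So the left factor is ~0 ⊗ q = 0.940.
~r = 1 − 0.709 = 0.291
~~r = 1 − 0.291 = 0.709
So the right-hand bound is ~~r = 0.709.
The residuum of the Łukasiewicz t-norm gives the supremum: min(1, 1 − 0.940 + 0.709).
1 − 0.940 + 0.709 = 0.769, so t = min(1, 0.769) = 0.769.
Check: 0.940 ⊗ 0.769 = max(0, 0.709) = 0.709 ≤ 0.709.

0.769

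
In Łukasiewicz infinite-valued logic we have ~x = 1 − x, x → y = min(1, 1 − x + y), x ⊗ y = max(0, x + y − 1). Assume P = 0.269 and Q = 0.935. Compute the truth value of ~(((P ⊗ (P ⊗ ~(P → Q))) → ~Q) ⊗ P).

0.731

P → Q = min(1, 1 − 0.269 + 0.935) = min(1, 1.666) = 1.000
~(P → Q) = 1 − 1.000 = 0.000
P ⊗ ~(P → Q) = max(0, 0.269 + 0.000 − 1) = max(0, -0.731) = 0.000
P ⊗ (P ⊗ ~(P → Q)) = max(0, 0.269 + 0.000 − 1) = max(0, -0.731) = 0.000
~Q = 1 − 0.935 = 0.065
(P ⊗ (P ⊗ ~(P → Q))) → ~Q = min(1, 1 − 0.000 + 0.065) = min(1, 1.065) = 1.000
((P ⊗ (P ⊗ ~(P → Q))) → ~Q) ⊗ P = max(0, 1.000 + 0.269 − 1) = max(0, 0.269) = 0.269
~(((P ⊗ (P ⊗ ~(P → Q))) → ~Q) ⊗ P) = 1 − 0.269 = 0.731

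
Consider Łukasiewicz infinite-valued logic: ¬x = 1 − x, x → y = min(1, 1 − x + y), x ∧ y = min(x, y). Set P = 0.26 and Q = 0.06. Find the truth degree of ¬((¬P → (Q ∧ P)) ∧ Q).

¬P = 1 − 0.26 = 0.74
Q ∧ P = min(0.06, 0.26) = 0.06
¬P → (Q ∧ P) = min(1, 1 − 0.74 + 0.06) = min(1, 0.32) = 0.32
(¬P → (Q ∧ P)) ∧ Q = min(0.32, 0.06) = 0.06
¬((¬P → (Q ∧ P)) ∧ Q) = 1 − 0.06 = 0.94

0.94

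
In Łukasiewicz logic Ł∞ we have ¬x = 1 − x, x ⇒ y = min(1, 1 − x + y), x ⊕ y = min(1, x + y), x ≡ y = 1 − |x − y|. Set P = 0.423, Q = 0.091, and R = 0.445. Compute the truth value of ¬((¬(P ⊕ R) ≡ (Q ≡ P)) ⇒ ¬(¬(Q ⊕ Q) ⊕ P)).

0.464

P ⊕ R = min(1, 0.423 + 0.445) = min(1, 0.868) = 0.868
¬(P ⊕ R) = 1 − 0.868 = 0.132
Q ≡ P = 1 − |0.091 − 0.423| = 1 − 0.332 = 0.668
¬(P ⊕ R) ≡ (Q ≡ P) = 1 − |0.132 − 0.668| = 1 − 0.536 = 0.464
Q ⊕ Q = min(1, 0.091 + 0.091) = min(1, 0.182) = 0.182
¬(Q ⊕ Q) = 1 − 0.182 = 0.818
¬(Q ⊕ Q) ⊕ P = min(1, 0.818 + 0.423) = min(1, 1.241) = 1.000
¬(¬(Q ⊕ Q) ⊕ P) = 1 − 1.000 = 0.000
(¬(P ⊕ R) ≡ (Q ≡ P)) ⇒ ¬(¬(Q ⊕ Q) ⊕ P) = min(1, 1 − 0.464 + 0.000) = min(1, 0.536) = 0.536
¬((¬(P ⊕ R) ≡ (Q ≡ P)) ⇒ ¬(¬(Q ⊕ Q) ⊕ P)) = 1 − 0.536 = 0.464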